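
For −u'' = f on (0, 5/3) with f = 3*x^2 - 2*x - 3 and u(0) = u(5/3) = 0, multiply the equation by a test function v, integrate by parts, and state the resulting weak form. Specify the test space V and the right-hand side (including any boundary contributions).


V = H^1_0(0, 5/3) (so v(0) = v(5/3) = 0); weak form: ∫_0^5/3 u'v' dx = ∫_0^5/3 (3*x^2 - 2*x - 3) v dx for all v ∈ V.

Multiply both sides by a test function v and integrate from 0 to 5/3:
  ∫_0^5/3 −u''(x) v(x) dx = ∫_0^5/3 f(x) v(x) dx.
Integrate the LHS by parts once:
  ∫_0^5/3 −u'' v dx = −[u'(x) v(x)]_0^5/3 + ∫_0^5/3 u'(x) v'(x) dx.
Thus ∫_0^5/3 u'(x) v'(x) dx = ∫_0^5/3 f(x) v(x) dx + [u'(x) v(x)]_0^5/3.
Choose V so that boundary terms are either known or forced to vanish.
u is Dirichlet: u(0) = u(5/3) = 0. Let V = H^1_0(0, 5/3); then v(0) = v(5/3) = 0, and [u' v]_0^5/3 = 0.
Weak formulation: find u (satisfying any essential BC) such that ∫_0^5/3 u'(x) v'(x) dx = ∫_0^5/3 f v dx for all v ∈ V.
Substituting f(x) = 3*x^2 - 2*x - 3, the right-hand side is ∫_0^5/3 (3*x^2 - 2*x - 3) v dx.


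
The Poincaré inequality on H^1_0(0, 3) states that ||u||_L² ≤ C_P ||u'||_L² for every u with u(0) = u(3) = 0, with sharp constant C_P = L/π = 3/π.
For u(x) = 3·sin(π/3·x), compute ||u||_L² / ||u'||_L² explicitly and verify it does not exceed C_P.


||u||_L² / ||u'||_L² = 3/π = C_P.

u(x) = 3·sin(π/3·x), so u'(x) = π*cos(π*x/3).
Writing u(x) = A·sin(kπx/L) with A = 3 and k = 1, use ∫_0^L sin²(kπx/L) dx = L/2 and ∫_0^L cos²(kπx/L) dx = L/2.
u² = 9·sin²(π/3·x) and (u')² = π^2·cos²(π/3·x), and each of sin², cos² integrates to L/2 = 3/2 over (0, 3).
∫_0^3 u² dx = 27/2, so ||u||_L² = 3*sqrt(6)/2.
∫_0^3 (u')² dx = 3*π^2/2, so ||u'||_L² = sqrt(6)*π/2.
Ratio ||u||_L² / ||u'||_L² = 3/π.
Sharp Poincaré constant on H^1_0(0, 3) is C_P = L/π = 3/π, achieved by sin(π/3·x).
This is the k = 1 eigenfunction (up to amplitude), so the ratio equals the sharp Poincaré constant exactly.


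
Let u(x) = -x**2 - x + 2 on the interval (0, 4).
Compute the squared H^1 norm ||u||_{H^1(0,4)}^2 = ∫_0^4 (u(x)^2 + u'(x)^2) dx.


||u||_{H^1}^2 = 5612/15

The H^1 norm (squared) on an interval (0, L) is
  ||u||_{H^1}^2 = ∫_0^L u(x)^2 dx + ∫_0^L u'(x)^2 dx.
Compute u'(x) = -2*x - 1.
Then u(x)^2 = x**4 + 2*x**3 - 3*x**2 - 4*x + 4 and u'(x)^2 = 4*x**2 + 4*x + 1.
Integrate each monomial from 0 to 4 using ∫_0^4 c·x^n dx = c·4^(n+1)/(n+1):
  ∫_0^4 u(x)^2 dx = ∫_0^4 (x^4 + 2*x^3 - 3*x^2 - 4*x + 4) dx. Term by term:
    ∫_0^4 x^4 dx = 1024/5;  ∫_0^4 2*x^3 dx = 128;  ∫_0^4 -3*x^2 dx = -64;
    ∫_0^4 -4*x dx = -32;  ∫_0^4 4 dx = 16.
  Sum: 1024/5 + 128 − 64 − 32 + 16 = 1264/5.
  ∫_0^4 u'(x)^2 dx = ∫_0^4 (4*x^2 + 4*x + 1) dx. Term by term:
    ∫_0^4 4*x^2 dx = 256/3;  ∫_0^4 4*x dx = 32;  ∫_0^4 1 dx = 4.
  Sum: 256/3 + 32 + 4 = 364/3.
Adding: ||u||_{H^1}^2 = 1264/5 + 364/3 = 5612/15.


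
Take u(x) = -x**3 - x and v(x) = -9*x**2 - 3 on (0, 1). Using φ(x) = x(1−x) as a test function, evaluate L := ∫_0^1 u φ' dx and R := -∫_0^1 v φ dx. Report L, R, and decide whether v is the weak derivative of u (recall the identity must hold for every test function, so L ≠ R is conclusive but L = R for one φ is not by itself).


LHS = 19/60, RHS = 19/20. No, v is not the weak derivative of u.

u(x) = -x**3 - x, classical derivative u'(x) = -3*x**2 - 1.
φ(x) = x(1−x), so φ'(x) = 1 - 2*x.
Note φ(0) = φ(1) = 0, so the boundary term u·φ vanishes.
LHS = ∫_0^1 u(x) φ'(x) dx = ∫_0^1 (2*x^4 - x^3 + 2*x^2 - x) dx. Term by term:
  ∫_0^1 2*x^4 dx = 2/5;  ∫_0^1 -x^3 dx = -1/4;  ∫_0^1 2*x^2 dx = 2/3;
  ∫_0^1 -x dx = -1/2.
Sum: 2/5 − 1/4 + 2/3 − 1/2 = 19/60.
So LHS = 19/60.
∫_0^1 v(x) φ(x) dx = ∫_0^1 (9*x^4 - 9*x^3 + 3*x^2 - 3*x) dx. Term by term:
  ∫_0^1 9*x^4 dx = 9/5;  ∫_0^1 -9*x^3 dx = -9/4;  ∫_0^1 3*x^2 dx = 1;
  ∫_0^1 -3*x dx = -3/2.
Sum: 9/5 − 9/4 + 1 − 3/2 = -19/20.
So RHS = -∫_0^1 v(x) φ(x) dx = 19/20.
LHS − RHS = -19/30 ≠ 0, so the identity fails.
(For a valid weak derivative the identity must hold for EVERY test function, in particular this one. The failure shows v is NOT the weak derivative of u.)
Correct weak derivative would be u'(x) = -3*x**2 - 1.


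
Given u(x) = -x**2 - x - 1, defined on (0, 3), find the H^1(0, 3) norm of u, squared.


||u||_{H^1}^2 = 1851/10

The H^1 norm (squared) on an interval (0, L) is
  ||u||_{H^1}^2 = ∫_0^L u(x)^2 dx + ∫_0^L u'(x)^2 dx.
Compute u'(x) = -2*x - 1.
Then u(x)^2 = x**4 + 2*x**3 + 3*x**2 + 2*x + 1 and u'(x)^2 = 4*x**2 + 4*x + 1.
Integrate each monomial from 0 to 3 using ∫_0^3 c·x^n dx = c·3^(n+1)/(n+1):
  ∫_0^3 u(x)^2 dx = ∫_0^3 (x^4 + 2*x^3 + 3*x^2 + 2*x + 1) dx. Term by term:
    ∫_0^3 x^4 dx = 243/5;  ∫_0^3 2*x^3 dx = 81/2;  ∫_0^3 3*x^2 dx = 27;
    ∫_0^3 2*x dx = 9;  ∫_0^3 1 dx = 3.
  Sum: 243/5 + 81/2 + 27 + 9 + 3 = 1281/10.
  ∫_0^3 u'(x)^2 dx = ∫_0^3 (4*x^2 + 4*x + 1) dx. Term by term:
    ∫_0^3 4*x^2 dx = 36;  ∫_0^3 4*x dx = 18;  ∫_0^3 1 dx = 3.
  Sum: 36 + 18 + 3 = 57.
Adding: ||u||_{H^1}^2 = 1281/10 + 57 = 1851/10.


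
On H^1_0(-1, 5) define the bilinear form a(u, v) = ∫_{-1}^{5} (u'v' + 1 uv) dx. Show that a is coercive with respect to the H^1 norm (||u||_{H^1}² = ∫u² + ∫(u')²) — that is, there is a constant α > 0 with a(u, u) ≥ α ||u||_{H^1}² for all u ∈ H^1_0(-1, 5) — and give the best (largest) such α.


α = 1

Coercivity of a(·,·) on H^1_0(-1, 5) means a(u, u) ≥ α ||u||_{H^1}² for every u ∈ H^1_0.
The interval has length L = 6, and Poincaré/coercivity depend only on L. Here a(u, u) = ∫(u')² + (1)·∫u².
Here c = 1 ≥ 1, so a(u,u) = ∫(u')² + c∫u² ≥ ∫(u')² + ∫u² = ||u||_{H^1}², i.e. α = 1 works. No larger α is possible: a(u,u) ≥ α||u||_{H^1}² means (1−α)∫(u')² ≥ (α−c)∫u², and for the modes u_n = sin(nπ(x−x₀)/L) (x₀ the left endpoint) one has ∫u_n²/∫(u_n')² = (L/(nπ))² → 0, so a(u_n,u_n)/||u_n||_{H^1}² → 1. Hence the optimal constant is α = 1.
Therefore α = 1.


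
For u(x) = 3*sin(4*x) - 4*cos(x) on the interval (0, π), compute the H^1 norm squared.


||u||_{H^1(0,π)}^2 = -128/5 + 185*π/2

u'(x) = 4*sin(x) + 12*cos(4*x).
Expand u² and (u')² and integrate term by term on (0, π), using: for integers n ≥ 1, ∫_0^π sin²(nx) dx = ∫_0^π cos²(nx) dx = π/2; for n ≠ n', ∫_0^π sin(nx)sin(n'x) dx = ∫_0^π cos(nx)cos(n'x) dx = 0; and by product-to-sum, ∫_0^π sin(nx)cos(n'x) dx = ½∫_0^π [sin((n+n')x) + sin((n−n')x)] dx, which is 0 when n+n' is even and 2n/(n²−n'²) when n+n' is odd (it need not vanish on (0, π)).
  u² squared terms: (-4)²·∫cos(x)² dx = 16·π/2 = 8*π;  (3)²·∫sin(4x)² dx = 9·π/2 = 9*π/2.
  u² cross terms: 2·(-4)·(3)·∫cos(x)·sin(4x) dx = -24·(8/15) = -64/5.
  So ∫_0^π u² dx = 8*π + 9*π/2 − 64/5 = -64/5 + 25*π/2.
  (u')² squared terms: (4)²·∫sin(x)² dx = 16·π/2 = 8*π;  (12)²·∫cos(4x)² dx = 144·π/2 = 72*π.
  (u')² cross terms: 2·(4)·(12)·∫sin(x)·cos(4x) dx = 96·(-2/15) = -64/5.
  So ∫_0^π (u')² dx = 8*π + 72*π − 64/5 = -64/5 + 80*π.
||u||_{H^1}^2 = (-64/5 + 25*π/2) + (-64/5 + 80*π) = -128/5 + 185*π/2.


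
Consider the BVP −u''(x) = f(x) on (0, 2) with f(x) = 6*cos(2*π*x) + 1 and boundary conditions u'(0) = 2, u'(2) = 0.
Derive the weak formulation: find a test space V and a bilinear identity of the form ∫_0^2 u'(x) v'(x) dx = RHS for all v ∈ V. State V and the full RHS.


V = H^1(0, 2) (v unrestricted at boundary; u is determined up to an additive constant); weak form: ∫_0^2 u'v' dx = ∫_0^2 (6*cos(2*π*x) + 1) v dx − 2·v(0) for all v ∈ V.

Multiply both sides by a test function v and integrate from 0 to 2:
  ∫_0^2 −u''(x) v(x) dx = ∫_0^2 f(x) v(x) dx.
Integrate the LHS by parts once:
  ∫_0^2 −u'' v dx = −[u'(x) v(x)]_0^2 + ∫_0^2 u'(x) v'(x) dx.
Thus ∫_0^2 u'(x) v'(x) dx = ∫_0^2 f(x) v(x) dx + [u'(x) v(x)]_0^2.
Choose V so that boundary terms are either known or forced to vanish.
u has inhomogeneous Neumann u'(0) = 2, u'(2) = 0. [u' v]_0^2 = (0)·v(2) − (2)·v(0) = − 2·v(0). Take V = H^1(0, 2); boundary term becomes part of RHS.
Weak formulation: find u (satisfying any essential BC) such that ∫_0^2 u'(x) v'(x) dx = ∫_0^2 f v dx − 2·v(0) for all v ∈ V (Neumann data are natural BCs: they enter the RHS as boundary terms).
Substituting f(x) = 6*cos(2*π*x) + 1, the right-hand side is ∫_0^2 (6*cos(2*π*x) + 1) v dx − 2·v(0).
Compatibility check (pure Neumann): taking v ≡ 1 ∈ V gives 0 = ∫_0^2 f dx + (0) − (2), i.e. ∫_0^2 f dx must equal u'(0) − u'(2) = 2. Indeed ∫_0^2 (6*cos(2*π*x) + 1) dx = 2, so the data are compatible. The solution is then unique only up to an additive constant (fix it e.g. by requiring ∫_0^2 u dx = 0).


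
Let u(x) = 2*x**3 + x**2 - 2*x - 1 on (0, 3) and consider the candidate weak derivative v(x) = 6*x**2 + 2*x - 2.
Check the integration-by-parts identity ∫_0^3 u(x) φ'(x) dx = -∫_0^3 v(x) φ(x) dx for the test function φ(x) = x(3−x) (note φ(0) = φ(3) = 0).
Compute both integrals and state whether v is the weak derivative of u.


LHS = -387/5, RHS = -387/5. Yes, v = u' weakly.

u(x) = 2*x**3 + x**2 - 2*x - 1, classical derivative u'(x) = 6*x**2 + 2*x - 2.
φ(x) = x(3−x), so φ'(x) = 3 - 2*x.
Note φ(0) = φ(3) = 0, so the boundary term u·φ vanishes.
LHS = ∫_0^3 u(x) φ'(x) dx = ∫_0^3 (-4*x^4 + 4*x^3 + 7*x^2 - 4*x - 3) dx. Term by term:
  ∫_0^3 -4*x^4 dx = -972/5;  ∫_0^3 4*x^3 dx = 81;  ∫_0^3 7*x^2 dx = 63;
  ∫_0^3 -4*x dx = -18;  ∫_0^3 -3 dx = -9.
Sum: -972/5 + 81 + 63 − 18 − 9 = -387/5.
So LHS = -387/5.
∫_0^3 v(x) φ(x) dx = ∫_0^3 (-6*x^4 + 16*x^3 + 8*x^2 - 6*x) dx. Term by term:
  ∫_0^3 -6*x^4 dx = -1458/5;  ∫_0^3 16*x^3 dx = 324;  ∫_0^3 8*x^2 dx = 72;
  ∫_0^3 -6*x dx = -27.
Sum: -1458/5 + 324 + 72 − 27 = 387/5.
So RHS = -∫_0^3 v(x) φ(x) dx = -387/5.
LHS = RHS, so the identity holds for this test φ.
Moreover u is smooth here and v(x) = u'(x) = 6*x**2 + 2*x - 2 pointwise, so the identity holds for every test function. Hence v is the weak derivative of u.


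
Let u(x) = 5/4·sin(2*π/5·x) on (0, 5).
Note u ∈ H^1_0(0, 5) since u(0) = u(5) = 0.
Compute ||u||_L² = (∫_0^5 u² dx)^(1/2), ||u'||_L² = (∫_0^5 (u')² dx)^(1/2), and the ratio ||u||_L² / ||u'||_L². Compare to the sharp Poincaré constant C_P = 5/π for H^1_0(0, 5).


||u||_L² / ||u'||_L² = 5/(2*π) < C_P = 5/π.

u(x) = 5/4·sin(2*π/5·x), so u'(x) = π*cos(2*π*x/5)/2.
Writing u(x) = A·sin(kπx/L) with A = 5/4 and k = 2, use ∫_0^L sin²(kπx/L) dx = L/2 and ∫_0^L cos²(kπx/L) dx = L/2.
u² = 25/16·sin²(2*π/5·x) and (u')² = π^2/4·cos²(2*π/5·x), and each of sin², cos² integrates to L/2 = 5/2 over (0, 5).
∫_0^5 u² dx = 125/32, so ||u||_L² = 5*sqrt(10)/8.
∫_0^5 (u')² dx = 5*π^2/8, so ||u'||_L² = sqrt(10)*π/4.
Ratio ||u||_L² / ||u'||_L² = 5/(2*π).
Sharp Poincaré constant on H^1_0(0, 5) is C_P = L/π = 5/π, achieved by sin(π/5·x).
This is the k = 2 harmonic; the ratio L/(kπ) is strictly less than C_P = L/π, consistent with the sharp inequality ||u||_L² ≤ C_P ||u'||_L².


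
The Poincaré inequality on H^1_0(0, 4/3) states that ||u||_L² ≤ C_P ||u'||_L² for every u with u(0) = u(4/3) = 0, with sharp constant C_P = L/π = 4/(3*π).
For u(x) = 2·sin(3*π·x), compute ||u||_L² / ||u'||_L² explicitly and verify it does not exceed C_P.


||u||_L² / ||u'||_L² = 1/(3*π) < C_P = 4/(3*π).

u(x) = 2·sin(3*π·x), so u'(x) = 6*π*cos(3*π*x).
Writing u(x) = A·sin(kπx/L) with A = 2 and k = 4, use ∫_0^L sin²(kπx/L) dx = L/2 and ∫_0^L cos²(kπx/L) dx = L/2.
u² = 4·sin²(3*π·x) and (u')² = 36*π^2·cos²(3*π·x), and each of sin², cos² integrates to L/2 = 2/3 over (0, 4/3).
∫_0^4/3 u² dx = 8/3, so ||u||_L² = 2*sqrt(6)/3.
∫_0^4/3 (u')² dx = 24*π^2, so ||u'||_L² = 2*sqrt(6)*π.
Ratio ||u||_L² / ||u'||_L² = 1/(3*π).
Sharp Poincaré constant on H^1_0(0, 4/3) is C_P = L/π = 4/(3*π), achieved by sin(3*π/4·x).
This is the k = 4 harmonic; the ratio L/(kπ) is strictly less than C_P = L/π, consistent with the sharp inequality ||u||_L² ≤ C_P ||u'||_L².


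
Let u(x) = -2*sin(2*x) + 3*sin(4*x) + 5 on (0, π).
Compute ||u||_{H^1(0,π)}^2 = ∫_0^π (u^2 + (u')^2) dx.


||u||_{H^1(0,π)}^2 = 223*π/2

u'(x) = -4*cos(2*x) + 12*cos(4*x).
Expand u² and (u')² and integrate term by term on (0, π), using: for integers n ≥ 1, ∫_0^π sin²(nx) dx = ∫_0^π cos²(nx) dx = π/2; for n ≠ n', ∫_0^π sin(nx)sin(n'x) dx = ∫_0^π cos(nx)cos(n'x) dx = 0; and by product-to-sum, ∫_0^π sin(nx)cos(n'x) dx = ½∫_0^π [sin((n+n')x) + sin((n−n')x)] dx, which is 0 when n+n' is even and 2n/(n²−n'²) when n+n' is odd (it need not vanish on (0, π)). For the constant mode: ∫_0^π 1 dx = π, ∫_0^π cos(nx) dx = 0, ∫_0^π sin(nx) dx = (1−(−1)^n)/n.
  u² squared terms: (5)²·∫1 dx = 25·π = 25*π;  (-2)²·∫sin(2x)² dx = 4·π/2 = 2*π;  (3)²·∫sin(4x)² dx = 9·π/2 = 9*π/2.
  u² cross terms: 2·(5)·(-2)·∫1·sin(2x) dx = -20·(0) = 0;  2·(5)·(3)·∫1·sin(4x) dx = 30·(0) = 0;  2·(-2)·(3)·∫sin(2x)·sin(4x) dx = -12·(0) = 0.
  So ∫_0^π u² dx = 25*π + 2*π + 9*π/2 + 0 + 0 + 0 = 63*π/2.
  (u')² squared terms: (-4)²·∫cos(2x)² dx = 16·π/2 = 8*π;  (12)²·∫cos(4x)² dx = 144·π/2 = 72*π.
  (u')² cross terms: 2·(-4)·(12)·∫cos(2x)·cos(4x) dx = -96·(0) = 0.
  So ∫_0^π (u')² dx = 8*π + 72*π + 0 = 80*π.
||u||_{H^1}^2 = (63*π/2) + (80*π) = 223*π/2.


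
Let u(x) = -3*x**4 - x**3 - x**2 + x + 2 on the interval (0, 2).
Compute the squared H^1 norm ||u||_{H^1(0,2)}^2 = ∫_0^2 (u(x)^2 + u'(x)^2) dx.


||u||_{H^1}^2 = 153886/35

The H^1 norm (squared) on an interval (0, L) is
  ||u||_{H^1}^2 = ∫_0^L u(x)^2 dx + ∫_0^L u'(x)^2 dx.
Compute u'(x) = -12*x**3 - 3*x**2 - 2*x + 1.
Then u(x)^2 = 9*x**8 + 6*x**7 + 7*x**6 - 4*x**5 - 13*x**4 - 6*x**3 - 3*x**2 + 4*x + 4 and u'(x)^2 = 144*x**6 + 72*x**5 + 57*x**4 - 12*x**3 - 2*x**2 - 4*x + 1.
Integrate each monomial from 0 to 2 using ∫_0^2 c·x^n dx = c·2^(n+1)/(n+1):
  ∫_0^2 u(x)^2 dx = ∫_0^2 (9*x^8 + 6*x^7 + 7*x^6 - 4*x^5 - 13*x^4 - 6*x^3 - 3*x^2 + 4*x + 4) dx. Term by term:
    ∫_0^2 9*x^8 dx = 512;  ∫_0^2 6*x^7 dx = 192;  ∫_0^2 7*x^6 dx = 128;
    ∫_0^2 -4*x^5 dx = -128/3;  ∫_0^2 -13*x^4 dx = -416/5;  ∫_0^2 -6*x^3 dx = -24;
    ∫_0^2 -3*x^2 dx = -8;  ∫_0^2 4*x dx = 8;  ∫_0^2 4 dx = 8.
  Sum: 512 + 192 + 128 − 128/3 − 416/5 − 24 − 8 + 8 + 8 = 10352/15.
  ∫_0^2 u'(x)^2 dx = ∫_0^2 (144*x^6 + 72*x^5 + 57*x^4 - 12*x^3 - 2*x^2 - 4*x + 1) dx. Term by term:
    ∫_0^2 144*x^6 dx = 18432/7;  ∫_0^2 72*x^5 dx = 768;  ∫_0^2 57*x^4 dx = 1824/5;
    ∫_0^2 -12*x^3 dx = -48;  ∫_0^2 -2*x^2 dx = -16/3;  ∫_0^2 -4*x dx = -8;
    ∫_0^2 1 dx = 2.
  Sum: 18432/7 + 768 + 1824/5 − 48 − 16/3 − 8 + 2 = 389194/105.
Adding: ||u||_{H^1}^2 = 10352/15 + 389194/105 = 153886/35.


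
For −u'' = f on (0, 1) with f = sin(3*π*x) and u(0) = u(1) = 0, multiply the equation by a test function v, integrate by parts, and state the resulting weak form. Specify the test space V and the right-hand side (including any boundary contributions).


V = H^1_0(0, 1) (so v(0) = v(1) = 0); weak form: ∫_0^1 u'v' dx = ∫_0^1 (sin(3*π*x)) v dx for all v ∈ V.

Multiply both sides by a test function v and integrate from 0 to 1:
  ∫_0^1 −u''(x) v(x) dx = ∫_0^1 f(x) v(x) dx.
Integrate the LHS by parts once:
  ∫_0^1 −u'' v dx = −[u'(x) v(x)]_0^1 + ∫_0^1 u'(x) v'(x) dx.
Thus ∫_0^1 u'(x) v'(x) dx = ∫_0^1 f(x) v(x) dx + [u'(x) v(x)]_0^1.
Choose V so that boundary terms are either known or forced to vanish.
u is Dirichlet: u(0) = u(1) = 0. Let V = H^1_0(0, 1); then v(0) = v(1) = 0, and [u' v]_0^1 = 0.
Weak formulation: find u (satisfying any essential BC) such that ∫_0^1 u'(x) v'(x) dx = ∫_0^1 f v dx for all v ∈ V.
Substituting f(x) = sin(3*π*x), the right-hand side is ∫_0^1 (sin(3*π*x)) v dx.


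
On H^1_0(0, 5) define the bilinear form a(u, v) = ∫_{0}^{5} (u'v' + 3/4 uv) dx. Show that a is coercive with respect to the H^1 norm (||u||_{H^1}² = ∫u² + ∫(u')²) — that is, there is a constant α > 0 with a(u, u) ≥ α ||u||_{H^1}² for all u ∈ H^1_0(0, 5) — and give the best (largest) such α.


α = (π^2 + 75/4)/(π^2 + 25)

Coercivity of a(·,·) on H^1_0(0, 5) means a(u, u) ≥ α ||u||_{H^1}² for every u ∈ H^1_0.
The interval has length L = 5, and Poincaré/coercivity depend only on L. Here a(u, u) = ∫(u')² + (3/4)·∫u².
Here 0 < c = 3/4 < 1. The condition a(u,u) ≥ α||u||_{H^1}² reads (1−α)∫(u')² ≥ (α−c)∫u². Any admissible α is ≤ 1 (rapidly oscillating u have ∫u²/∫(u')² → 0), and α = 1 would force 0 ≥ (1−c)∫u², impossible since c < 1; so 1−α > 0. By the sharp Poincaré inequality on H^1_0 of an interval of length L, ∫(u')² ≥ (π/L)²∫u² with equality for the first sine mode sin(π(x−x₀)/L) (x₀ the left endpoint), so the inequality holds for all u iff (1−α)(π/L)² ≥ α − c, i.e. α ≤ ((π/L)² + c)/((π/L)² + 1) = (1 + c(L/π)²)/(1 + (L/π)²). With (π/L)² = π^2/25 and c = 3/4, the largest admissible constant is α = ((π/L)² + c)/((π/L)² + 1).
Simplifying, α = (π^2 + 75/4)/(π^2 + 25).


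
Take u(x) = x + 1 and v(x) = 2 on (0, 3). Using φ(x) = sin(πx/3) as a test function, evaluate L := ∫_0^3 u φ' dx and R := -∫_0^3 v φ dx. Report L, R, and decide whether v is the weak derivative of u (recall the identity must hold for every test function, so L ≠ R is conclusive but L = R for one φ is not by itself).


LHS = -6/π, RHS = -12/π. No, v is not the weak derivative of u.

u(x) = x + 1, classical derivative u'(x) = 1.
φ(x) = sin(πx/3), so φ'(x) = π*cos(π*x/3)/3.
Note φ(0) = φ(3) = 0, so the boundary term u·φ vanishes.
LHS = ∫_0^3 u(x) φ'(x) dx = ∫_0^3 (π*x*cos(π*x/3)/3 + π*cos(π*x/3)/3) dx. Term by term:
  ∫_0^3 π*cos(π*x/3)/3 dx = 0;  ∫_0^3 π*x*cos(π*x/3)/3 dx = -6/π.
Sum: 0 − 6/π = -6/π.
So LHS = -6/π.
∫_0^3 v(x) φ(x) dx = ∫_0^3 (2*sin(π*x/3)) dx. Term by term:
  ∫_0^3 2*sin(π*x/3) dx = 12/π.
So RHS = -∫_0^3 v(x) φ(x) dx = -12/π.
LHS − RHS = 6/π ≠ 0, so the identity fails.
(For a valid weak derivative the identity must hold for EVERY test function, in particular this one. The failure shows v is NOT the weak derivative of u.)
Correct weak derivative would be u'(x) = 1.


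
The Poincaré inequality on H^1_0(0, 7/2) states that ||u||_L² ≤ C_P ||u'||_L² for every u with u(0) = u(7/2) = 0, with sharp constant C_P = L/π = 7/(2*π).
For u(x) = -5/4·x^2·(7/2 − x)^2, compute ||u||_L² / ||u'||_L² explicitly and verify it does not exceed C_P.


||u||_L² / ||u'||_L² = 7*sqrt(3)/12 < C_P = 7/(2*π).

u(x) = -5/4·x^2·(7/2 − x)^2, so u'(x) = 5*x*(-8*x^2 + 42*x - 49)/8.
u(x) = -5/4·x^2·(7/2 − x)^2 vanishes at x = 0 and x = 7/2, so u ∈ H^1_0(0, 7/2). Differentiate via the product rule and integrate the resulting polynomials term by term.
  ∫_0^7/2 u² dx = ∫_0^7/2 (25*x^8/16 - 175*x^7/8 + 3675*x^6/32 - 8575*x^5/32 + 60025*x^4/256) dx. Term by term:
    ∫_0^7/2 25*x^8/16 dx = 1008840175/73728;  ∫_0^7/2 -175*x^7/8 dx = -1008840175/16384;  ∫_0^7/2 3675*x^6/32 dx = 432360075/4096;
    ∫_0^7/2 -8575*x^5/32 dx = -1008840175/12288;  ∫_0^7/2 60025*x^4/256 dx = 201768035/8192.
  Sum: 1008840175/73728 − 1008840175/16384 + 432360075/4096 − 1008840175/12288 + 201768035/8192 = 28824005/147456.
  ∫_0^7/2 (u')² dx = ∫_0^7/2 (25*x^6 - 525*x^5/2 + 15925*x^4/16 - 25725*x^3/16 + 60025*x^2/64) dx. Term by term:
    ∫_0^7/2 25*x^6 dx = 2941225/128;  ∫_0^7/2 -525*x^5/2 dx = -20588575/256;  ∫_0^7/2 15925*x^4/16 dx = 53530295/512;
    ∫_0^7/2 -25725*x^3/16 dx = -61765725/1024;  ∫_0^7/2 60025*x^2/64 dx = 20588575/1536.
  Sum: 2941225/128 − 20588575/256 + 53530295/512 − 61765725/1024 + 20588575/1536 = 588245/3072.
∫_0^7/2 u² dx = 28824005/147456, so ||u||_L² = 2401*sqrt(5)/384.
∫_0^7/2 (u')² dx = 588245/3072, so ||u'||_L² = 343*sqrt(15)/96.
Ratio ||u||_L² / ||u'||_L² = 7*sqrt(3)/12.
Sharp Poincaré constant on H^1_0(0, 7/2) is C_P = L/π = 7/(2*π), achieved by sin(2*π/7·x).
A polynomial bump cannot attain the sharp Poincaré constant (only the first sine eigenfunction does), so the ratio is strictly less than C_P, consistent with ||u||_L² ≤ C_P ||u'||_L².


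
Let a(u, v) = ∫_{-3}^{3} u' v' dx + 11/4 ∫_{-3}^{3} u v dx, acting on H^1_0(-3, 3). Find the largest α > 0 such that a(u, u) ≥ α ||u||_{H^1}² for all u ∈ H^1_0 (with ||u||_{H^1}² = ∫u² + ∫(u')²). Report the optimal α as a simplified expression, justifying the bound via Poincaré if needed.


α = 1

Coercivity of a(·,·) on H^1_0(-3, 3) means a(u, u) ≥ α ||u||_{H^1}² for every u ∈ H^1_0.
The interval has length L = 6, and Poincaré/coercivity depend only on L. Here a(u, u) = ∫(u')² + (11/4)·∫u².
Here c = 11/4 ≥ 1, so a(u,u) = ∫(u')² + c∫u² ≥ ∫(u')² + ∫u² = ||u||_{H^1}², i.e. α = 1 works. No larger α is possible: a(u,u) ≥ α||u||_{H^1}² means (1−α)∫(u')² ≥ (α−c)∫u², and for the modes u_n = sin(nπ(x−x₀)/L) (x₀ the left endpoint) one has ∫u_n²/∫(u_n')² = (L/(nπ))² → 0, so a(u_n,u_n)/||u_n||_{H^1}² → 1. Hence the optimal constant is α = 1.
Therefore α = 1.


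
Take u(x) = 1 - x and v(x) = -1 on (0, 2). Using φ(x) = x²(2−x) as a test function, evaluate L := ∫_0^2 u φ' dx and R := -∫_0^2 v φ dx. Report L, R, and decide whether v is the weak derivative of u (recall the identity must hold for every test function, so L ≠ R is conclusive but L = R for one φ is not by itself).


LHS = 4/3, RHS = 4/3. Yes, v = u' weakly.

u(x) = 1 - x, classical derivative u'(x) = -1.
φ(x) = x²(2−x), so φ'(x) = x*(4 - 3*x).
Note φ(0) = φ(2) = 0, so the boundary term u·φ vanishes.
LHS = ∫_0^2 u(x) φ'(x) dx = ∫_0^2 (3*x^3 - 7*x^2 + 4*x) dx. Term by term:
  ∫_0^2 3*x^3 dx = 12;  ∫_0^2 -7*x^2 dx = -56/3;  ∫_0^2 4*x dx = 8.
Sum: 12 − 56/3 + 8 = 4/3.
So LHS = 4/3.
∫_0^2 v(x) φ(x) dx = ∫_0^2 (x^3 - 2*x^2) dx. Term by term:
  ∫_0^2 x^3 dx = 4;  ∫_0^2 -2*x^2 dx = -16/3.
Sum: 4 − 16/3 = -4/3.
So RHS = -∫_0^2 v(x) φ(x) dx = 4/3.
LHS = RHS, so the identity holds for this test φ.
Moreover u is smooth here and v(x) = u'(x) = -1 pointwise, so the identity holds for every test function. Hence v is the weak derivative of u.


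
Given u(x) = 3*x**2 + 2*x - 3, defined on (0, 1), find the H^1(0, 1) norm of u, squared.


||u||_{H^1}^2 = 467/15

The H^1 norm (squared) on an interval (0, L) is
  ||u||_{H^1}^2 = ∫_0^L u(x)^2 dx + ∫_0^L u'(x)^2 dx.
Compute u'(x) = 6*x + 2.
Then u(x)^2 = 9*x**4 + 12*x**3 - 14*x**2 - 12*x + 9 and u'(x)^2 = 36*x**2 + 24*x + 4.
Integrate each monomial from 0 to 1 using ∫_0^1 c·x^n dx = c·1^(n+1)/(n+1):
  ∫_0^1 u(x)^2 dx = ∫_0^1 (9*x^4 + 12*x^3 - 14*x^2 - 12*x + 9) dx. Term by term:
    ∫_0^1 9*x^4 dx = 9/5;  ∫_0^1 12*x^3 dx = 3;  ∫_0^1 -14*x^2 dx = -14/3;
    ∫_0^1 -12*x dx = -6;  ∫_0^1 9 dx = 9.
  Sum: 9/5 + 3 − 14/3 − 6 + 9 = 47/15.
  ∫_0^1 u'(x)^2 dx = ∫_0^1 (36*x^2 + 24*x + 4) dx. Term by term:
    ∫_0^1 36*x^2 dx = 12;  ∫_0^1 24*x dx = 12;  ∫_0^1 4 dx = 4.
  Sum: 12 + 12 + 4 = 28.
Adding: ||u||_{H^1}^2 = 47/15 + 28 = 467/15.


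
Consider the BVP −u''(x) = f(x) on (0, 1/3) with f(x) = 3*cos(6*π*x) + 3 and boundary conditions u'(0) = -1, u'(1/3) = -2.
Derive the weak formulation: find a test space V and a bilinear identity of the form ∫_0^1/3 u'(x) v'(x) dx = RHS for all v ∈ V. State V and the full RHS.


V = H^1(0, 1/3) (v unrestricted at boundary; u is determined up to an additive constant); weak form: ∫_0^1/3 u'v' dx = ∫_0^1/3 (3*cos(6*π*x) + 3) v dx − 2·v(1/3) + v(0) for all v ∈ V.

Multiply both sides by a test function v and integrate from 0 to 1/3:
  ∫_0^1/3 −u''(x) v(x) dx = ∫_0^1/3 f(x) v(x) dx.
Integrate the LHS by parts once:
  ∫_0^1/3 −u'' v dx = −[u'(x) v(x)]_0^1/3 + ∫_0^1/3 u'(x) v'(x) dx.
Thus ∫_0^1/3 u'(x) v'(x) dx = ∫_0^1/3 f(x) v(x) dx + [u'(x) v(x)]_0^1/3.
Choose V so that boundary terms are either known or forced to vanish.
u has inhomogeneous Neumann u'(0) = -1, u'(1/3) = -2. [u' v]_0^1/3 = (-2)·v(1/3) − (-1)·v(0) = − 2·v(1/3) + v(0). Take V = H^1(0, 1/3); boundary term becomes part of RHS.
Weak formulation: find u (satisfying any essential BC) such that ∫_0^1/3 u'(x) v'(x) dx = ∫_0^1/3 f v dx − 2·v(1/3) + v(0) for all v ∈ V (Neumann data are natural BCs: they enter the RHS as boundary terms).
Substituting f(x) = 3*cos(6*π*x) + 3, the right-hand side is ∫_0^1/3 (3*cos(6*π*x) + 3) v dx − 2·v(1/3) + v(0).
Compatibility check (pure Neumann): taking v ≡ 1 ∈ V gives 0 = ∫_0^1/3 f dx + (-2) − (-1), i.e. ∫_0^1/3 f dx must equal u'(0) − u'(1/3) = 1. Indeed ∫_0^1/3 (3*cos(6*π*x) + 3) dx = 1, so the data are compatible. The solution is then unique only up to an additive constant (fix it e.g. by requiring ∫_0^1/3 u dx = 0).


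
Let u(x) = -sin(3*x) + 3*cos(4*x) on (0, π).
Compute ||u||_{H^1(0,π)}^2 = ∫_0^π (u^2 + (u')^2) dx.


||u||_{H^1(0,π)}^2 = 612/7 + 163*π/2

u'(x) = -12*sin(4*x) - 3*cos(3*x).
Expand u² and (u')² and integrate term by term on (0, π), using: for integers n ≥ 1, ∫_0^π sin²(nx) dx = ∫_0^π cos²(nx) dx = π/2; for n ≠ n', ∫_0^π sin(nx)sin(n'x) dx = ∫_0^π cos(nx)cos(n'x) dx = 0; and by product-to-sum, ∫_0^π sin(nx)cos(n'x) dx = ½∫_0^π [sin((n+n')x) + sin((n−n')x)] dx, which is 0 when n+n' is even and 2n/(n²−n'²) when n+n' is odd (it need not vanish on (0, π)).
  u² squared terms: (-1)²·∫sin(3x)² dx = 1·π/2 = π/2;  (3)²·∫cos(4x)² dx = 9·π/2 = 9*π/2.
  u² cross terms: 2·(-1)·(3)·∫sin(3x)·cos(4x) dx = -6·(-6/7) = 36/7.
  So ∫_0^π u² dx = π/2 + 9*π/2 + 36/7 = 36/7 + 5*π.
  (u')² squared terms: (-12)²·∫sin(4x)² dx = 144·π/2 = 72*π;  (-3)²·∫cos(3x)² dx = 9·π/2 = 9*π/2.
  (u')² cross terms: 2·(-12)·(-3)·∫sin(4x)·cos(3x) dx = 72·(8/7) = 576/7.
  So ∫_0^π (u')² dx = 72*π + 9*π/2 + 576/7 = 576/7 + 153*π/2.
||u||_{H^1}^2 = (36/7 + 5*π) + (576/7 + 153*π/2) = 612/7 + 163*π/2.


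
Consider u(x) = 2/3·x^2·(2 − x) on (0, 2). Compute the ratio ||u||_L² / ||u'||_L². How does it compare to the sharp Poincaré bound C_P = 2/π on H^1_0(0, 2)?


||u||_L² / ||u'||_L² = sqrt(14)/7 < C_P = 2/π.

u(x) = 2/3·x^2·(2 − x), so u'(x) = 2*x*(4 - 3*x)/3.
u(x) = 2/3·x^2·(2 − x) vanishes at x = 0 and x = 2, so u ∈ H^1_0(0, 2). Differentiate via the product rule and integrate the resulting polynomials term by term.
  ∫_0^2 u² dx = ∫_0^2 (4*x^6/9 - 16*x^5/9 + 16*x^4/9) dx. Term by term:
    ∫_0^2 4*x^6/9 dx = 512/63;  ∫_0^2 -16*x^5/9 dx = -512/27;  ∫_0^2 16*x^4/9 dx = 512/45.
  Sum: 512/63 − 512/27 + 512/45 = 512/945.
  ∫_0^2 (u')² dx = ∫_0^2 (4*x^4 - 32*x^3/3 + 64*x^2/9) dx. Term by term:
    ∫_0^2 4*x^4 dx = 128/5;  ∫_0^2 -32*x^3/3 dx = -128/3;  ∫_0^2 64*x^2/9 dx = 512/27.
  Sum: 128/5 − 128/3 + 512/27 = 256/135.
∫_0^2 u² dx = 512/945, so ||u||_L² = 16*sqrt(210)/315.
∫_0^2 (u')² dx = 256/135, so ||u'||_L² = 16*sqrt(15)/45.
Ratio ||u||_L² / ||u'||_L² = sqrt(14)/7.
Sharp Poincaré constant on H^1_0(0, 2) is C_P = L/π = 2/π, achieved by sin(π/2·x).
A polynomial bump cannot attain the sharp Poincaré constant (only the first sine eigenfunction does), so the ratio is strictly less than C_P, consistent with ||u||_L² ≤ C_P ||u'||_L².


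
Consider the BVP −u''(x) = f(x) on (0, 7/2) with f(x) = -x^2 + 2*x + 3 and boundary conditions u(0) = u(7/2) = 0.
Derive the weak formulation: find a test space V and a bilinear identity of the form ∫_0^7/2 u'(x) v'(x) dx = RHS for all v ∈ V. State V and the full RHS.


V = H^1_0(0, 7/2) (so v(0) = v(7/2) = 0); weak form: ∫_0^7/2 u'v' dx = ∫_0^7/2 (-x^2 + 2*x + 3) v dx for all v ∈ V.

Multiply both sides by a test function v and integrate from 0 to 7/2:
  ∫_0^7/2 −u''(x) v(x) dx = ∫_0^7/2 f(x) v(x) dx.
Integrate the LHS by parts once:
  ∫_0^7/2 −u'' v dx = −[u'(x) v(x)]_0^7/2 + ∫_0^7/2 u'(x) v'(x) dx.
Thus ∫_0^7/2 u'(x) v'(x) dx = ∫_0^7/2 f(x) v(x) dx + [u'(x) v(x)]_0^7/2.
Choose V so that boundary terms are either known or forced to vanish.
u is Dirichlet: u(0) = u(7/2) = 0. Let V = H^1_0(0, 7/2); then v(0) = v(7/2) = 0, and [u' v]_0^7/2 = 0.
Weak formulation: find u (satisfying any essential BC) such that ∫_0^7/2 u'(x) v'(x) dx = ∫_0^7/2 f v dx for all v ∈ V.
Substituting f(x) = -x^2 + 2*x + 3, the right-hand side is ∫_0^7/2 (-x^2 + 2*x + 3) v dx.


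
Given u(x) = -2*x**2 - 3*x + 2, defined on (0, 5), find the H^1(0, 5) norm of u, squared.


||u||_{H^1}^2 = 15895/3

The H^1 norm (squared) on an interval (0, L) is
  ||u||_{H^1}^2 = ∫_0^L u(x)^2 dx + ∫_0^L u'(x)^2 dx.
Compute u'(x) = -4*x - 3.
Then u(x)^2 = 4*x**4 + 12*x**3 + x**2 - 12*x + 4 and u'(x)^2 = 16*x**2 + 24*x + 9.
Integrate each monomial from 0 to 5 using ∫_0^5 c·x^n dx = c·5^(n+1)/(n+1):
  ∫_0^5 u(x)^2 dx = ∫_0^5 (4*x^4 + 12*x^3 + x^2 - 12*x + 4) dx. Term by term:
    ∫_0^5 4*x^4 dx = 2500;  ∫_0^5 12*x^3 dx = 1875;  ∫_0^5 x^2 dx = 125/3;
    ∫_0^5 -12*x dx = -150;  ∫_0^5 4 dx = 20.
  Sum: 2500 + 1875 + 125/3 − 150 + 20 = 12860/3.
  ∫_0^5 u'(x)^2 dx = ∫_0^5 (16*x^2 + 24*x + 9) dx. Term by term:
    ∫_0^5 16*x^2 dx = 2000/3;  ∫_0^5 24*x dx = 300;  ∫_0^5 9 dx = 45.
  Sum: 2000/3 + 300 + 45 = 3035/3.
Adding: ||u||_{H^1}^2 = 12860/3 + 3035/3 = 15895/3.


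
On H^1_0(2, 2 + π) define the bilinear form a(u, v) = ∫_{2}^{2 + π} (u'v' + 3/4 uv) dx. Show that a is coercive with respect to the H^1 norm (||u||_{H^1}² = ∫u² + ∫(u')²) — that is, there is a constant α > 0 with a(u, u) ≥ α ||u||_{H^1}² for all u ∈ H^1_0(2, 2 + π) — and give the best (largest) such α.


α = 7/8

Coercivity of a(·,·) on H^1_0(2, 2 + π) means a(u, u) ≥ α ||u||_{H^1}² for every u ∈ H^1_0.
The interval has length L = π, and Poincaré/coercivity depend only on L. Here a(u, u) = ∫(u')² + (3/4)·∫u².
Here 0 < c = 3/4 < 1. The condition a(u,u) ≥ α||u||_{H^1}² reads (1−α)∫(u')² ≥ (α−c)∫u². Any admissible α is ≤ 1 (rapidly oscillating u have ∫u²/∫(u')² → 0), and α = 1 would force 0 ≥ (1−c)∫u², impossible since c < 1; so 1−α > 0. By the sharp Poincaré inequality on H^1_0 of an interval of length L, ∫(u')² ≥ (π/L)²∫u² with equality for the first sine mode sin(π(x−x₀)/L) (x₀ the left endpoint), so the inequality holds for all u iff (1−α)(π/L)² ≥ α − c, i.e. α ≤ ((π/L)² + c)/((π/L)² + 1) = (1 + c(L/π)²)/(1 + (L/π)²). With (π/L)² = 1 and c = 3/4, the largest admissible constant is α = ((π/L)² + c)/((π/L)² + 1).
Simplifying, α = 7/8.


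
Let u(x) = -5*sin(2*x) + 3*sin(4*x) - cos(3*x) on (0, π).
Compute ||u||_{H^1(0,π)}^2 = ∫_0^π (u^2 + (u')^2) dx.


||u||_{H^1(0,π)}^2 = -1040/7 + 144*π

u'(x) = 3*sin(3*x) - 10*cos(2*x) + 12*cos(4*x).
Expand u² and (u')² and integrate term by term on (0, π), using: for integers n ≥ 1, ∫_0^π sin²(nx) dx = ∫_0^π cos²(nx) dx = π/2; for n ≠ n', ∫_0^π sin(nx)sin(n'x) dx = ∫_0^π cos(nx)cos(n'x) dx = 0; and by product-to-sum, ∫_0^π sin(nx)cos(n'x) dx = ½∫_0^π [sin((n+n')x) + sin((n−n')x)] dx, which is 0 when n+n' is even and 2n/(n²−n'²) when n+n' is odd (it need not vanish on (0, π)).
  u² squared terms: (-1)²·∫cos(3x)² dx = 1·π/2 = π/2;  (-5)²·∫sin(2x)² dx = 25·π/2 = 25*π/2;  (3)²·∫sin(4x)² dx = 9·π/2 = 9*π/2.
  u² cross terms: 2·(-1)·(-5)·∫cos(3x)·sin(2x) dx = 10·(-4/5) = -8;  2·(-1)·(3)·∫cos(3x)·sin(4x) dx = -6·(8/7) = -48/7;  2·(-5)·(3)·∫sin(2x)·sin(4x) dx = -30·(0) = 0.
  So ∫_0^π u² dx = π/2 + 25*π/2 + 9*π/2 − 8 − 48/7 + 0 = -104/7 + 35*π/2.
  (u')² squared terms: (-10)²·∫cos(2x)² dx = 100·π/2 = 50*π;  (3)²·∫sin(3x)² dx = 9·π/2 = 9*π/2;  (12)²·∫cos(4x)² dx = 144·π/2 = 72*π.
  (u')² cross terms: 2·(-10)·(3)·∫cos(2x)·sin(3x) dx = -60·(6/5) = -72;  2·(-10)·(12)·∫cos(2x)·cos(4x) dx = -240·(0) = 0;  2·(3)·(12)·∫sin(3x)·cos(4x) dx = 72·(-6/7) = -432/7.
  So ∫_0^π (u')² dx = 50*π + 9*π/2 + 72*π − 72 + 0 − 432/7 = -936/7 + 253*π/2.
||u||_{H^1}^2 = (-104/7 + 35*π/2) + (-936/7 + 253*π/2) = -1040/7 + 144*π.


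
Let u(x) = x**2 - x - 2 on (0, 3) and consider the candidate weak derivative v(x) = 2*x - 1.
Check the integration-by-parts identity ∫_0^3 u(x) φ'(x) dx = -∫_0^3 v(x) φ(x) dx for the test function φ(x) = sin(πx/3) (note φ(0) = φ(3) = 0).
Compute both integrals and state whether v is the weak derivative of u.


LHS = -12/π, RHS = -12/π. Yes, v = u' weakly.

u(x) = x**2 - x - 2, classical derivative u'(x) = 2*x - 1.
φ(x) = sin(πx/3), so φ'(x) = π*cos(π*x/3)/3.
Note φ(0) = φ(3) = 0, so the boundary term u·φ vanishes.
LHS = ∫_0^3 u(x) φ'(x) dx = ∫_0^3 (π*x^2*cos(π*x/3)/3 - π*x*cos(π*x/3)/3 - 2*π*cos(π*x/3)/3) dx. Term by term:
  ∫_0^3 -2*π*cos(π*x/3)/3 dx = 0;  ∫_0^3 -π*x*cos(π*x/3)/3 dx = 6/π;  ∫_0^3 π*x^2*cos(π*x/3)/3 dx = -18/π.
Sum: 0 + 6/π − 18/π = -12/π.
So LHS = -12/π.
∫_0^3 v(x) φ(x) dx = ∫_0^3 (2*x*sin(π*x/3) - sin(π*x/3)) dx. Term by term:
  ∫_0^3 -sin(π*x/3) dx = -6/π;  ∫_0^3 2*x*sin(π*x/3) dx = 18/π.
Sum: -6/π + 18/π = 12/π.
So RHS = -∫_0^3 v(x) φ(x) dx = -12/π.
LHS = RHS, so the identity holds for this test φ.
Moreover u is smooth here and v(x) = u'(x) = 2*x - 1 pointwise, so the identity holds for every test function. Hence v is the weak derivative of u.


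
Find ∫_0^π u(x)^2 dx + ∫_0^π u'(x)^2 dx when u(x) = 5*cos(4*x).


||u||_{H^1(0,π)}^2 = 425*π/2

u'(x) = -20*sin(4*x).
Expand u² and (u')² and integrate term by term on (0, π), using: for integers n ≥ 1, ∫_0^π sin²(nx) dx = ∫_0^π cos²(nx) dx = π/2; for n ≠ n', ∫_0^π sin(nx)sin(n'x) dx = ∫_0^π cos(nx)cos(n'x) dx = 0; and by product-to-sum, ∫_0^π sin(nx)cos(n'x) dx = ½∫_0^π [sin((n+n')x) + sin((n−n')x)] dx, which is 0 when n+n' is even and 2n/(n²−n'²) when n+n' is odd (it need not vanish on (0, π)).
  u² squared terms: (5)²·∫cos(4x)² dx = 25·π/2 = 25*π/2.
  So ∫_0^π u² dx = 25*π/2.
  (u')² squared terms: (-20)²·∫sin(4x)² dx = 400·π/2 = 200*π.
  So ∫_0^π (u')² dx = 200*π.
||u||_{H^1}^2 = (25*π/2) + (200*π) = 425*π/2.


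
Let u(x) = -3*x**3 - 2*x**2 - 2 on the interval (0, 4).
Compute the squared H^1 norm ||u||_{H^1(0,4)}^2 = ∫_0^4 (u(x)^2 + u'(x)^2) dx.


||u||_{H^1}^2 = 367984/7

The H^1 norm (squared) on an interval (0, L) is
  ||u||_{H^1}^2 = ∫_0^L u(x)^2 dx + ∫_0^L u'(x)^2 dx.
Compute u'(x) = -9*x**2 - 4*x.
Then u(x)^2 = 9*x**6 + 12*x**5 + 4*x**4 + 12*x**3 + 8*x**2 + 4 and u'(x)^2 = 81*x**4 + 72*x**3 + 16*x**2.
Integrate each monomial from 0 to 4 using ∫_0^4 c·x^n dx = c·4^(n+1)/(n+1):
  ∫_0^4 u(x)^2 dx = ∫_0^4 (9*x^6 + 12*x^5 + 4*x^4 + 12*x^3 + 8*x^2 + 4) dx. Term by term:
    ∫_0^4 9*x^6 dx = 147456/7;  ∫_0^4 12*x^5 dx = 8192;  ∫_0^4 4*x^4 dx = 4096/5;
    ∫_0^4 12*x^3 dx = 768;  ∫_0^4 8*x^2 dx = 512/3;  ∫_0^4 4 dx = 16.
  Sum: 147456/7 + 8192 + 4096/5 + 768 + 512/3 + 16 = 3258256/105.
  ∫_0^4 u'(x)^2 dx = ∫_0^4 (81*x^4 + 72*x^3 + 16*x^2) dx. Term by term:
    ∫_0^4 81*x^4 dx = 82944/5;  ∫_0^4 72*x^3 dx = 4608;  ∫_0^4 16*x^2 dx = 1024/3.
  Sum: 82944/5 + 4608 + 1024/3 = 323072/15.
Adding: ||u||_{H^1}^2 = 3258256/105 + 323072/15 = 367984/7.


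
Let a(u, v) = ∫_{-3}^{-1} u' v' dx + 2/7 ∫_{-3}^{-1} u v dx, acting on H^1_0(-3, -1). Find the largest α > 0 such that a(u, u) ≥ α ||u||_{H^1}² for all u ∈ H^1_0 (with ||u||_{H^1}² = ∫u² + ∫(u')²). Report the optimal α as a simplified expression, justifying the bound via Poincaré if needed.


α = (8/7 + π^2)/(4 + π^2)

Coercivity of a(·,·) on H^1_0(-3, -1) means a(u, u) ≥ α ||u||_{H^1}² for every u ∈ H^1_0.
The interval has length L = 2, and Poincaré/coercivity depend only on L. Here a(u, u) = ∫(u')² + (2/7)·∫u².
Here 0 < c = 2/7 < 1. The condition a(u,u) ≥ α||u||_{H^1}² reads (1−α)∫(u')² ≥ (α−c)∫u². Any admissible α is ≤ 1 (rapidly oscillating u have ∫u²/∫(u')² → 0), and α = 1 would force 0 ≥ (1−c)∫u², impossible since c < 1; so 1−α > 0. By the sharp Poincaré inequality on H^1_0 of an interval of length L, ∫(u')² ≥ (π/L)²∫u² with equality for the first sine mode sin(π(x−x₀)/L) (x₀ the left endpoint), so the inequality holds for all u iff (1−α)(π/L)² ≥ α − c, i.e. α ≤ ((π/L)² + c)/((π/L)² + 1) = (1 + c(L/π)²)/(1 + (L/π)²). With (π/L)² = π^2/4 and c = 2/7, the largest admissible constant is α = ((π/L)² + c)/((π/L)² + 1).
Simplifying, α = (8/7 + π^2)/(4 + π^2).


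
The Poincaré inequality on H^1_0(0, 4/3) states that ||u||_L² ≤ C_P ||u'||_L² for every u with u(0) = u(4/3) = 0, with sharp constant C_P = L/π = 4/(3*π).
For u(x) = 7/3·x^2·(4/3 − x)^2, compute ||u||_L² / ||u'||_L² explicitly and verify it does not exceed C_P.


||u||_L² / ||u'||_L² = 2*sqrt(3)/9 < C_P = 4/(3*π).

u(x) = 7/3·x^2·(4/3 − x)^2, so u'(x) = 28*x*(3*x - 4)*(3*x - 2)/27.
u(x) = 7/3·x^2·(4/3 − x)^2 vanishes at x = 0 and x = 4/3, so u ∈ H^1_0(0, 4/3). Differentiate via the product rule and integrate the resulting polynomials term by term.
  ∫_0^4/3 u² dx = ∫_0^4/3 (49*x^8/9 - 784*x^7/27 + 1568*x^6/27 - 12544*x^5/243 + 12544*x^4/729) dx. Term by term:
    ∫_0^4/3 49*x^8/9 dx = 12845056/1594323;  ∫_0^4/3 -784*x^7/27 dx = -6422528/177147;  ∫_0^4/3 1568*x^6/27 dx = 3670016/59049;
    ∫_0^4/3 -12544*x^5/243 dx = -25690112/531441;  ∫_0^4/3 12544*x^4/729 dx = 12845056/885735.
  Sum: 12845056/1594323 − 6422528/177147 + 3670016/59049 − 25690112/531441 + 12845056/885735 = 917504/7971615.
  ∫_0^4/3 (u')² dx = ∫_0^4/3 (784*x^6/9 - 3136*x^5/9 + 40768*x^4/81 - 25088*x^3/81 + 50176*x^2/729) dx. Term by term:
    ∫_0^4/3 784*x^6/9 dx = 1835008/19683;  ∫_0^4/3 -3136*x^5/9 dx = -6422528/19683;  ∫_0^4/3 40768*x^4/81 dx = 41746432/98415;
    ∫_0^4/3 -25088*x^3/81 dx = -1605632/6561;  ∫_0^4/3 50176*x^2/729 dx = 3211264/59049.
  Sum: 1835008/19683 − 6422528/19683 + 41746432/98415 − 1605632/6561 + 3211264/59049 = 229376/295245.
∫_0^4/3 u² dx = 917504/7971615, so ||u||_L² = 256*sqrt(210)/10935.
∫_0^4/3 (u')² dx = 229376/295245, so ||u'||_L² = 128*sqrt(70)/1215.
Ratio ||u||_L² / ||u'||_L² = 2*sqrt(3)/9.
Sharp Poincaré constant on H^1_0(0, 4/3) is C_P = L/π = 4/(3*π), achieved by sin(3*π/4·x).
A polynomial bump cannot attain the sharp Poincaré constant (only the first sine eigenfunction does), so the ratio is strictly less than C_P, consistent with ||u||_L² ≤ C_P ||u'||_L².


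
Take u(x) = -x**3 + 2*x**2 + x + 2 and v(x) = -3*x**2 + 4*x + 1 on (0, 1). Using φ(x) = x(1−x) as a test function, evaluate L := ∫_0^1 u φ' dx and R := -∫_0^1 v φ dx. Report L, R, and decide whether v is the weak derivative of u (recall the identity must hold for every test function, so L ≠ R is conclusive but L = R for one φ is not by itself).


LHS = -7/20, RHS = -7/20. Yes, v = u' weakly.

u(x) = -x**3 + 2*x**2 + x + 2, classical derivative u'(x) = -3*x**2 + 4*x + 1.
φ(x) = x(1−x), so φ'(x) = 1 - 2*x.
Note φ(0) = φ(1) = 0, so the boundary term u·φ vanishes.
LHS = ∫_0^1 u(x) φ'(x) dx = ∫_0^1 (2*x^4 - 5*x^3 - 3*x + 2) dx. Term by term:
  ∫_0^1 2*x^4 dx = 2/5;  ∫_0^1 -5*x^3 dx = -5/4;  ∫_0^1 -3*x dx = -3/2;
  ∫_0^1 2 dx = 2.
Sum: 2/5 − 5/4 − 3/2 + 2 = -7/20.
So LHS = -7/20.
∫_0^1 v(x) φ(x) dx = ∫_0^1 (3*x^4 - 7*x^3 + 3*x^2 + x) dx. Term by term:
  ∫_0^1 3*x^4 dx = 3/5;  ∫_0^1 -7*x^3 dx = -7/4;  ∫_0^1 3*x^2 dx = 1;
  ∫_0^1 x dx = 1/2.
Sum: 3/5 − 7/4 + 1 + 1/2 = 7/20.
So RHS = -∫_0^1 v(x) φ(x) dx = -7/20.
LHS = RHS, so the identity holds for this test φ.
Moreover u is smooth here and v(x) = u'(x) = -3*x**2 + 4*x + 1 pointwise, so the identity holds for every test function. Hence v is the weak derivative of u.


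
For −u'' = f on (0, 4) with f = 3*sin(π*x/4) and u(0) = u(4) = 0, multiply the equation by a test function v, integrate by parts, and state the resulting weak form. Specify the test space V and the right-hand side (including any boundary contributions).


V = H^1_0(0, 4) (so v(0) = v(4) = 0); weak form: ∫_0^4 u'v' dx = ∫_0^4 (3*sin(π*x/4)) v dx for all v ∈ V.

Multiply both sides by a test function v and integrate from 0 to 4:
  ∫_0^4 −u''(x) v(x) dx = ∫_0^4 f(x) v(x) dx.
Integrate the LHS by parts once:
  ∫_0^4 −u'' v dx = −[u'(x) v(x)]_0^4 + ∫_0^4 u'(x) v'(x) dx.
Thus ∫_0^4 u'(x) v'(x) dx = ∫_0^4 f(x) v(x) dx + [u'(x) v(x)]_0^4.
Choose V so that boundary terms are either known or forced to vanish.
u is Dirichlet: u(0) = u(4) = 0. Let V = H^1_0(0, 4); then v(0) = v(4) = 0, and [u' v]_0^4 = 0.
Weak formulation: find u (satisfying any essential BC) such that ∫_0^4 u'(x) v'(x) dx = ∫_0^4 f v dx for all v ∈ V.
Substituting f(x) = 3*sin(π*x/4), the right-hand side is ∫_0^4 (3*sin(π*x/4)) v dx.
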